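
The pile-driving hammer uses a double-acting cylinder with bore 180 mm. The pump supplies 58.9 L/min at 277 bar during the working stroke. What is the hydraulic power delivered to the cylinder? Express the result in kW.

Hydraulic power = P × Q

W ≈ 27.2 kW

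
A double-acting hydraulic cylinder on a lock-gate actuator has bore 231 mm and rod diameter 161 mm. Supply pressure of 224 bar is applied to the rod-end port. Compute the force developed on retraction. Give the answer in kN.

Rod-side annular area A_ann = π/4 × (231² − 161²) = 21550 mm^2
On retraction the pressure acts on the annular area (bore minus rod).
F = P × A_ann

F ≈ 483 kN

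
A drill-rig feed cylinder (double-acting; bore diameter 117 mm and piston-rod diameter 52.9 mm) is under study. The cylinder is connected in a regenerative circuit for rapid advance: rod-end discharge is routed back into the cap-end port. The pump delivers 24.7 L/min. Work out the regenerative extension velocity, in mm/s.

v ≈ 187 mm/s

In regeneration the rod-end outflow joins the pump flow into the cap end, so the net volume the pump must supply per unit advance equals the rod cross-section area.
Rod cross-section A_rod = π/4 × (52.9 mm)² = 2198 mm^2
v = Q_pump / A_rod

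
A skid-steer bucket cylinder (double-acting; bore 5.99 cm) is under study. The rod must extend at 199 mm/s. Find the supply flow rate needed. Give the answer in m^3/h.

Cap-side area A_cap = π/4 × (5.99 cm)² = 28.18 cm^2
Q = A × v

Q ≈ 2.02 m^3/h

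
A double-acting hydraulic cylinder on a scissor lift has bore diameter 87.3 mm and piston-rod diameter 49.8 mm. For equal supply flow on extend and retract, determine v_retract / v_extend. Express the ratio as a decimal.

v_ret/v_ext ≈ 1.48

Cap-side area A_cap = π/4 × (87.3 mm)² = 5986 mm^2
Rod-side annular area A_ann = π/4 × (87.3² − 49.8²) = 4038 mm^2
For equal Q, v ∝ 1/A, so v_ret/v_ext = A_cap/A_ann.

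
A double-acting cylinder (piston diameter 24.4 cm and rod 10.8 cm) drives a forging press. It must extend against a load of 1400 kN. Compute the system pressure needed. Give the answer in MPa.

P ≈ 29.9 MPa

Cap-side area A_cap = π/4 × (24.4 cm)² = 467.6 cm^2
P = F / A = 1400 kN / A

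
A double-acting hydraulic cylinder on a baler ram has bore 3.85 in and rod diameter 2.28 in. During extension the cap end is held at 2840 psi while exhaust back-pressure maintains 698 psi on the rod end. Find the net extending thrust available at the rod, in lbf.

Cap-side area A_cap = π/4 × (3.85 in)² = 11.64 in^2
Rod-side annular area A_ann = π/4 × (3.85² − 2.28²) = 7.559 in^2
Net thrust = P_cap·A_cap − P_rod·A_ann = 33060 lbf − 5276 lbf

F ≈ 27800 lbf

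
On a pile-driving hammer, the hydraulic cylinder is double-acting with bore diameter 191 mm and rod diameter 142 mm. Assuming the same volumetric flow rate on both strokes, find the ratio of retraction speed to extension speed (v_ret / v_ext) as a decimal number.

Cap-side area A_cap = π/4 × (191 mm)² = 28650 mm^2
Rod-side annular area A_ann = π/4 × (191² − 142²) = 12820 mm^2
For equal Q, v ∝ 1/A, so v_ret/v_ext = A_cap/A_ann.

v_ret/v_ext ≈ 2.24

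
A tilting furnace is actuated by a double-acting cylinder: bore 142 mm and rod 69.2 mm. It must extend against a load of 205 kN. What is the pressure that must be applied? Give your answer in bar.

Cap-side area A_cap = π/4 × (142 mm)² = 15840 mm^2
P = F / A = 205 kN / A

P ≈ 129 bar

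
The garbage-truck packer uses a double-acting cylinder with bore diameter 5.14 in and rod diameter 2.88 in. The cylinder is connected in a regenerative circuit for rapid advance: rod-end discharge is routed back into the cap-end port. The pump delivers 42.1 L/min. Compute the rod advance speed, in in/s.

In regeneration the rod-end outflow joins the pump flow into the cap end, so the net volume the pump must supply per unit advance equals the rod cross-section area.
Rod cross-section A_rod = π/4 × (2.88 in)² = 6.514 in^2
v = Q_pump / A_rod

v ≈ 6.57 in/s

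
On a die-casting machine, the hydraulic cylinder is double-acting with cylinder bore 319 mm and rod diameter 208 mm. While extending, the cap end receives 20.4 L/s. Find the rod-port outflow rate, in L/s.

Cap-side area A_cap = π/4 × (319 mm)² = 79920 mm^2
Rod-side annular area A_ann = π/4 × (319² − 208²) = 45940 mm^2
Piston speed v = Q_in/A_cap; rod-end outflow Q_out = v × A_ann = Q_in × A_ann/A_cap.

Q_out ≈ 11.7 L/s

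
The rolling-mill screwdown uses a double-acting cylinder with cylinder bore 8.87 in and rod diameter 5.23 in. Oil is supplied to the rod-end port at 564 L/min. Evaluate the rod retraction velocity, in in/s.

v ≈ 14.2 in/s

Rod-side annular area A_ann = π/4 × (8.87² − 5.23²) = 40.31 in^2
Flow into the rod-end port fills the annular volume.
v = Q / A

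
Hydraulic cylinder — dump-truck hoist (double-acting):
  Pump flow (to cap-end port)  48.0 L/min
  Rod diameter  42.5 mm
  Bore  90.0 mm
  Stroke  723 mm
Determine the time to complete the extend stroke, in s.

Cap-side area A_cap = π/4 × (90.0 mm)² = 6362 mm^2
Swept volume V = A × L; t = V / Q = A·L / Q

t ≈ 5.75 s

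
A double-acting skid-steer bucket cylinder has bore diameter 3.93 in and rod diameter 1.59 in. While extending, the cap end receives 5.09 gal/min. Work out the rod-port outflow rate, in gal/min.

Cap-side area A_cap = π/4 × (3.93 in)² = 12.13 in^2
Rod-side annular area A_ann = π/4 × (3.93² − 1.59²) = 10.14 in^2
Piston speed v = Q_in/A_cap; rod-end outflow Q_out = v × A_ann = Q_in × A_ann/A_cap.

Q_out ≈ 4.26 gal/min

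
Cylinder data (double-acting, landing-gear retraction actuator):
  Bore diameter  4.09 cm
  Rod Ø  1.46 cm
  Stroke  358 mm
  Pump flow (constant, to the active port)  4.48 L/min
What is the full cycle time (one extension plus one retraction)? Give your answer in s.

t ≈ 11.8 s

Cap-side area A_cap = π/4 × (4.09 cm)² = 13.14 cm^2
Rod-side annular area A_ann = π/4 × (4.09² − 1.46²) = 11.46 cm^2
t_ext = A_cap·L/Q = 6.299 s
t_ret = A_ann·L/Q = 5.497 s
t_cycle = t_ext + t_ret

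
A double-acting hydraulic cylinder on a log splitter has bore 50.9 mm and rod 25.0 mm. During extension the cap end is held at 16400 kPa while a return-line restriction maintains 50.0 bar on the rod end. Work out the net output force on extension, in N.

F ≈ 25700 N

Cap-side area A_cap = π/4 × (50.9 mm)² = 2035 mm^2
Rod-side annular area A_ann = π/4 × (50.9² − 25.0²) = 1544 mm^2
Net thrust = P_cap·A_cap − P_rod·A_ann = 33370 N − 7720 N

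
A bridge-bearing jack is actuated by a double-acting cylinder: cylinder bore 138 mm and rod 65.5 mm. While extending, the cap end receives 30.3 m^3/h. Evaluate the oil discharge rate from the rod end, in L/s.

Cap-side area A_cap = π/4 × (138 mm)² = 14960 mm^2
Rod-side annular area A_ann = π/4 × (138² − 65.5²) = 11590 mm^2
Piston speed v = Q_in/A_cap; rod-end outflow Q_out = v × A_ann = Q_in × A_ann/A_cap.

Q_out ≈ 6.52 L/s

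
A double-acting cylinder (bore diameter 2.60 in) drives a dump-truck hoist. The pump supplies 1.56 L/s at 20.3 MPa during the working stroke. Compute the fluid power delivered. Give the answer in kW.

Hydraulic power = P × Q

W ≈ 31.7 kW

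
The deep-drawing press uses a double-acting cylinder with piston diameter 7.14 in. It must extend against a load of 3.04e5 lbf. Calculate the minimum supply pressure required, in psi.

P ≈ 7590 psi

Cap-side area A_cap = π/4 × (7.14 in)² = 40.04 in^2
P = F / A = 3.04e5 lbf / A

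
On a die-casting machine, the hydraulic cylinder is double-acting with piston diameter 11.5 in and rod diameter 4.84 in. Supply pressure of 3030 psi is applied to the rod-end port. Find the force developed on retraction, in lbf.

F ≈ 2.59e5 lbf

Rod-side annular area A_ann = π/4 × (11.5² − 4.84²) = 85.47 in^2
On retraction the pressure acts on the annular area (bore minus rod).
F = P × A_ann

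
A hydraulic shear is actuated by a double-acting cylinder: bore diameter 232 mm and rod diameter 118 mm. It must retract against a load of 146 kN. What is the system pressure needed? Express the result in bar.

P ≈ 46.6 bar

Rod-side annular area A_ann = π/4 × (232² − 118²) = 31340 mm^2
Retraction: pressure acts on the annular area.
P = F / A = 146 kN / A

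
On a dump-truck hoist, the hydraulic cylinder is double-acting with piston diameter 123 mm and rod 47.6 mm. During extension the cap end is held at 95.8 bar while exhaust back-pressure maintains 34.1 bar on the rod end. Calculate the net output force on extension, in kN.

Cap-side area A_cap = π/4 × (123 mm)² = 11880 mm^2
Rod-side annular area A_ann = π/4 × (123² − 47.6²) = 10100 mm^2
Net thrust = P_cap·A_cap − P_rod·A_ann = 113.8 kN − 34.45 kN

F ≈ 79.4 kN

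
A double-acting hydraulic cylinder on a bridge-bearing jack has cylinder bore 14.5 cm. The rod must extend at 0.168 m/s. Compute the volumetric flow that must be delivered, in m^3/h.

Cap-side area A_cap = π/4 × (14.5 cm)² = 165.1 cm^2
Q = A × v

Q ≈ 9.99 m^3/h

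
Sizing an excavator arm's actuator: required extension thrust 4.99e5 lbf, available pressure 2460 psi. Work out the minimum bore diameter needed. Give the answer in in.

Extension force acts on the full piston face: F = P × (π/4)D².
D = √(4F / (πP)) = √(4 × 4.99e5 lbf / (π × 2460 psi))

D ≈ 16.1 in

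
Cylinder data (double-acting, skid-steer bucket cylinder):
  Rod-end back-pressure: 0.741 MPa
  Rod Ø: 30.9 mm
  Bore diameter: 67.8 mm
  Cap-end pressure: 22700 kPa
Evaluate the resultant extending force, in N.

Cap-side area A_cap = π/4 × (67.8 mm)² = 3610 mm^2
Rod-side annular area A_ann = π/4 × (67.8² − 30.9²) = 2860 mm^2
Net thrust = P_cap·A_cap − P_rod·A_ann = 81950 N − 2120 N

F ≈ 79800 N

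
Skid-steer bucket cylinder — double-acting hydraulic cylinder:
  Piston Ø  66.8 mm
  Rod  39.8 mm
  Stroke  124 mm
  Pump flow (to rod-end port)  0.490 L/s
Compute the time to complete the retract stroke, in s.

t ≈ 0.572 s

Rod-side annular area A_ann = π/4 × (66.8² − 39.8²) = 2261 mm^2
Swept volume V = A × L; t = V / Q = A·L / Q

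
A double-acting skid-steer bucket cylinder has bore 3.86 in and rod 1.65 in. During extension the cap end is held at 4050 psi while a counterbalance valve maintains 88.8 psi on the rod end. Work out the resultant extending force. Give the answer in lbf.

Cap-side area A_cap = π/4 × (3.86 in)² = 11.70 in^2
Rod-side annular area A_ann = π/4 × (3.86² − 1.65²) = 9.564 in^2
Net thrust = P_cap·A_cap − P_rod·A_ann = 47390 lbf − 849.3 lbf

F ≈ 46500 lbf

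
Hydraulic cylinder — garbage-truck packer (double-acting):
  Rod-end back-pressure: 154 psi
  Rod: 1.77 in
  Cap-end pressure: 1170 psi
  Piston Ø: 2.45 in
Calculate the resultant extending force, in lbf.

Cap-side area A_cap = π/4 × (2.45 in)² = 4.714 in^2
Rod-side annular area A_ann = π/4 × (2.45² − 1.77²) = 2.254 in^2
Net thrust = P_cap·A_cap − P_rod·A_ann = 5516 lbf − 347.1 lbf

F ≈ 5170 lbf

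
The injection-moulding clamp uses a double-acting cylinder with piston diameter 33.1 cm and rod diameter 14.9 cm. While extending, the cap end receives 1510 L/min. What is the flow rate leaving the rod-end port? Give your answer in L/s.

Cap-side area A_cap = π/4 × (33.1 cm)² = 860.5 cm^2
Rod-side annular area A_ann = π/4 × (33.1² − 14.9²) = 686.1 cm^2
Piston speed v = Q_in/A_cap; rod-end outflow Q_out = v × A_ann = Q_in × A_ann/A_cap.

Q_out ≈ 20.1 L/s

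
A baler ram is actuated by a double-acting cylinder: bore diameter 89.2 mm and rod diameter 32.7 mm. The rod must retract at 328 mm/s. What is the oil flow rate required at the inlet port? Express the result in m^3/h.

Rod-side annular area A_ann = π/4 × (89.2² − 32.7²) = 5409 mm^2
Q = A × v

Q ≈ 6.39 m^3/h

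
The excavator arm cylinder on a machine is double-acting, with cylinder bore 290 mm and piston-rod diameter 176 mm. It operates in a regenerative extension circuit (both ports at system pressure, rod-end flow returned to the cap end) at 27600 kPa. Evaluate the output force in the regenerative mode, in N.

F ≈ 6.71e5 N

With equal pressure on both faces, forces on the annular region cancel; the net push is pressure × rod cross-section.
Rod cross-section A_rod = π/4 × (176 mm)² = 24330 mm^2
F = P × A_rod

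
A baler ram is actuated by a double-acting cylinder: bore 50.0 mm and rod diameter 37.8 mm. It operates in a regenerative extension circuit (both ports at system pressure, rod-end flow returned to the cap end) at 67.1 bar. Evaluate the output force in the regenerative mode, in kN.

F ≈ 7.53 kN

With equal pressure on both faces, forces on the annular region cancel; the net push is pressure × rod cross-section.
Rod cross-section A_rod = π/4 × (37.8 mm)² = 1122 mm^2
F = P × A_rod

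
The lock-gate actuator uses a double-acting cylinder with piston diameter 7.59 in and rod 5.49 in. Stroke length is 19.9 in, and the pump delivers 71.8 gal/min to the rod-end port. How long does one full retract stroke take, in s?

t ≈ 1.55 s

Rod-side annular area A_ann = π/4 × (7.59² − 5.49²) = 21.57 in^2
Swept volume V = A × L; t = V / Q = A·L / Q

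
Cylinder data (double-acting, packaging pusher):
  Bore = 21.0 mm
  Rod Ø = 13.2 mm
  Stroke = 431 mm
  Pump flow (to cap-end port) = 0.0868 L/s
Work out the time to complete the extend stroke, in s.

t ≈ 1.72 s

Cap-side area A_cap = π/4 × (21.0 mm)² = 346.4 mm^2
Swept volume V = A × L; t = V / Q = A·L / Q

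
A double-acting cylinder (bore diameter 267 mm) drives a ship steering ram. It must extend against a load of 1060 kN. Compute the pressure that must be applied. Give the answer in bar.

P ≈ 189 bar

Cap-side area A_cap = π/4 × (267 mm)² = 55990 mm^2
P = F / A = 1060 kN / A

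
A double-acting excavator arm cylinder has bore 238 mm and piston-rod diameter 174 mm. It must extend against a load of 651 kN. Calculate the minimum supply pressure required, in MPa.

P ≈ 14.6 MPa

Cap-side area A_cap = π/4 × (238 mm)² = 44490 mm^2
P = F / A = 651 kN / A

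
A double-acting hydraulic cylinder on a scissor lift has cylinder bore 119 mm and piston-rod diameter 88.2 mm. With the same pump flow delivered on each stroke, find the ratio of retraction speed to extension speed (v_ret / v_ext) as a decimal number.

v_ret/v_ext ≈ 2.22

Cap-side area A_cap = π/4 × (119 mm)² = 11120 mm^2
Rod-side annular area A_ann = π/4 × (119² − 88.2²) = 5012 mm^2
For equal Q, v ∝ 1/A, so v_ret/v_ext = A_cap/A_ann.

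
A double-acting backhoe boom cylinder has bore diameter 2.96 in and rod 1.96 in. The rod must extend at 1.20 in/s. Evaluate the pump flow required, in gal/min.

Cap-side area A_cap = π/4 × (2.96 in)² = 6.881 in^2
Q = A × v

Q ≈ 2.14 gal/min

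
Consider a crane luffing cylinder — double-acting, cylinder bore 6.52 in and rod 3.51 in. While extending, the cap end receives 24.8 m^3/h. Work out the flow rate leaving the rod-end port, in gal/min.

Cap-side area A_cap = π/4 × (6.52 in)² = 33.39 in^2
Rod-side annular area A_ann = π/4 × (6.52² − 3.51²) = 23.71 in^2
Piston speed v = Q_in/A_cap; rod-end outflow Q_out = v × A_ann = Q_in × A_ann/A_cap.

Q_out ≈ 77.5 gal/min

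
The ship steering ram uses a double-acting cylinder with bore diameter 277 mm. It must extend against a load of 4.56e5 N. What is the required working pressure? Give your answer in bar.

Cap-side area A_cap = π/4 × (277 mm)² = 60260 mm^2
P = F / A = 4.56e5 N / A

P ≈ 75.7 bar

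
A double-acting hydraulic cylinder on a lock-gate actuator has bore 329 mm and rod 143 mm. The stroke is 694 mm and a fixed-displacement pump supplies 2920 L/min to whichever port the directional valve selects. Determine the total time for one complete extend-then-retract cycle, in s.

t ≈ 2.20 s

Cap-side area A_cap = π/4 × (329 mm)² = 85010 mm^2
Rod-side annular area A_ann = π/4 × (329² − 143²) = 68950 mm^2
t_ext = A_cap·L/Q = 1.212 s
t_ret = A_ann·L/Q = 0.9833 s
t_cycle = t_ext + t_ret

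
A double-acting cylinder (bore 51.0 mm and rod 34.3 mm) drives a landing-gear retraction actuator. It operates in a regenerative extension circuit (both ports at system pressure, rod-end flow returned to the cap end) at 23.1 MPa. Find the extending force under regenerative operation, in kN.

With equal pressure on both faces, forces on the annular region cancel; the net push is pressure × rod cross-section.
Rod cross-section A_rod = π/4 × (34.3 mm)² = 924.0 mm^2
F = P × A_rod

F ≈ 21.3 kN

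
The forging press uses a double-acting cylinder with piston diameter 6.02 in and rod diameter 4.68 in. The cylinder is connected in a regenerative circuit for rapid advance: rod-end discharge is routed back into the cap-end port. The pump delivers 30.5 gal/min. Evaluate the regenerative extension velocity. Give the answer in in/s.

v ≈ 6.83 in/s

In regeneration the rod-end outflow joins the pump flow into the cap end, so the net volume the pump must supply per unit advance equals the rod cross-section area.
Rod cross-section A_rod = π/4 × (4.68 in)² = 17.20 in^2
v = Q_pump / A_rod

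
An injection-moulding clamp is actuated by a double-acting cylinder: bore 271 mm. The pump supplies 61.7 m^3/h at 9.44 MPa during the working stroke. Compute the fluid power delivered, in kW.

W ≈ 162 kW

Hydraulic power = P × Q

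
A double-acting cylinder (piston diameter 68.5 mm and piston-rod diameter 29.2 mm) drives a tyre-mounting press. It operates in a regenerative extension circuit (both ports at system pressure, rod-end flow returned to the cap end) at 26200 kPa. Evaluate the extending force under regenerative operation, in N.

With equal pressure on both faces, forces on the annular region cancel; the net push is pressure × rod cross-section.
Rod cross-section A_rod = π/4 × (29.2 mm)² = 669.7 mm^2
F = P × A_rod

F ≈ 17500 N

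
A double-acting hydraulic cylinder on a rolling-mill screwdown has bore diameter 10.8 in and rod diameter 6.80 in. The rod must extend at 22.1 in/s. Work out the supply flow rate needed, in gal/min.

Q ≈ 526 gal/min

Cap-side area A_cap = π/4 × (10.8 in)² = 91.61 in^2
Q = A × v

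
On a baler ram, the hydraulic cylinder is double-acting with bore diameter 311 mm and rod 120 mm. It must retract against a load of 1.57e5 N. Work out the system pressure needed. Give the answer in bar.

P ≈ 24.3 bar

Rod-side annular area A_ann = π/4 × (311² − 120²) = 64650 mm^2
Retraction: pressure acts on the annular area.
P = F / A = 1.57e5 N / A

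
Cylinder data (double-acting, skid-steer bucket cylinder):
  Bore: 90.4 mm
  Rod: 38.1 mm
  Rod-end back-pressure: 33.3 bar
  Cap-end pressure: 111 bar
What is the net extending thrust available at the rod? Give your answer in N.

Cap-side area A_cap = π/4 × (90.4 mm)² = 6418 mm^2
Rod-side annular area A_ann = π/4 × (90.4² − 38.1²) = 5278 mm^2
Net thrust = P_cap·A_cap − P_rod·A_ann = 71240 N − 17580 N

F ≈ 53700 N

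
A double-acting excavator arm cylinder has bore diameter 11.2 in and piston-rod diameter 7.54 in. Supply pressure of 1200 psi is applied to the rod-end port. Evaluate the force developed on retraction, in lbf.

Rod-side annular area A_ann = π/4 × (11.2² − 7.54²) = 53.87 in^2
On retraction the pressure acts on the annular area (bore minus rod).
F = P × A_ann

F ≈ 64600 lbf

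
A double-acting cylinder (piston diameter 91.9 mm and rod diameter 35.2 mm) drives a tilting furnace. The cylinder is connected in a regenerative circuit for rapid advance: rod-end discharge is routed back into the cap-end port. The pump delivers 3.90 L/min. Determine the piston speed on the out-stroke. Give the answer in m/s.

In regeneration the rod-end outflow joins the pump flow into the cap end, so the net volume the pump must supply per unit advance equals the rod cross-section area.
Rod cross-section A_rod = π/4 × (35.2 mm)² = 973.1 mm^2
v = Q_pump / A_rod

v ≈ 0.0668 m/s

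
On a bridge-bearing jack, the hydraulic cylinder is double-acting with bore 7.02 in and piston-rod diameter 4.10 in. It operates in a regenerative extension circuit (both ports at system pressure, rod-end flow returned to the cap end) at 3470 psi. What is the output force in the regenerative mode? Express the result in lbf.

With equal pressure on both faces, forces on the annular region cancel; the net push is pressure × rod cross-section.
Rod cross-section A_rod = π/4 × (4.10 in)² = 13.20 in^2
F = P × A_rod

F ≈ 45800 lbf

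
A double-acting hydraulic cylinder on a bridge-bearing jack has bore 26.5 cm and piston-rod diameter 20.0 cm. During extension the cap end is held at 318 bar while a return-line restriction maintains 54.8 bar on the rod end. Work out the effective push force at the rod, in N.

F ≈ 1.62e6 N

Cap-side area A_cap = π/4 × (26.5 cm)² = 551.5 cm^2
Rod-side annular area A_ann = π/4 × (26.5² − 20.0²) = 237.4 cm^2
Net thrust = P_cap·A_cap − P_rod·A_ann = 1.754e6 N − 1.301e5 N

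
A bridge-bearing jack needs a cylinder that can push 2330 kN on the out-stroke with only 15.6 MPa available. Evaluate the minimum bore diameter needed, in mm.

D ≈ 436 mm

Extension force acts on the full piston face: F = P × (π/4)D².
D = √(4F / (πP)) = √(4 × 2330 kN / (π × 15.6 MPa))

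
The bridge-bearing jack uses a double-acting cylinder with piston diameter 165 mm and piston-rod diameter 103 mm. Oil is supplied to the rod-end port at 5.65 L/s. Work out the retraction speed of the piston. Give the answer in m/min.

v ≈ 26.0 m/min

Rod-side annular area A_ann = π/4 × (165² − 103²) = 13050 mm^2
Flow into the rod-end port fills the annular volume.
v = Q / A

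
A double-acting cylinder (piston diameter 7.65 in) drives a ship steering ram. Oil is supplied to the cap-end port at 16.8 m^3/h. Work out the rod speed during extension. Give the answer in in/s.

v ≈ 6.20 in/s

Cap-side area A_cap = π/4 × (7.65 in)² = 45.96 in^2
v = Q / A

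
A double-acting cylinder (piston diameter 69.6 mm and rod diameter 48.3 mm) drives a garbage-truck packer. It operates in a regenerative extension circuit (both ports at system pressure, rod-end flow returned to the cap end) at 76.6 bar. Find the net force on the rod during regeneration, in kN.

With equal pressure on both faces, forces on the annular region cancel; the net push is pressure × rod cross-section.
Rod cross-section A_rod = π/4 × (48.3 mm)² = 1832 mm^2
F = P × A_rod

F ≈ 14.0 kN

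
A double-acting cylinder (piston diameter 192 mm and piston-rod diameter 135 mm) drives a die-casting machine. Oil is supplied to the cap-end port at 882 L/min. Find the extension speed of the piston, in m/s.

Cap-side area A_cap = π/4 × (192 mm)² = 28950 mm^2
v = Q / A

v ≈ 0.508 m/s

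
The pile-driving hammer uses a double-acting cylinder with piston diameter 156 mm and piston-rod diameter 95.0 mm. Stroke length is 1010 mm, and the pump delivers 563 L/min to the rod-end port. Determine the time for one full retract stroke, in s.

Rod-side annular area A_ann = π/4 × (156² − 95.0²) = 12030 mm^2
Swept volume V = A × L; t = V / Q = A·L / Q

t ≈ 1.29 s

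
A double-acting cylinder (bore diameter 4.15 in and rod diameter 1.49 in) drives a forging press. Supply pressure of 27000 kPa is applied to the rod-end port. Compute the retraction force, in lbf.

F ≈ 46100 lbf

Rod-side annular area A_ann = π/4 × (4.15² − 1.49²) = 11.78 in^2
On retraction the pressure acts on the annular area (bore minus rod).
F = P × A_ann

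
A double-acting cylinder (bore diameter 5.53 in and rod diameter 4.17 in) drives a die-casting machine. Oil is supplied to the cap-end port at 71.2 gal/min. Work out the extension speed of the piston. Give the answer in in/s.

v ≈ 11.4 in/s

Cap-side area A_cap = π/4 × (5.53 in)² = 24.02 in^2
v = Q / A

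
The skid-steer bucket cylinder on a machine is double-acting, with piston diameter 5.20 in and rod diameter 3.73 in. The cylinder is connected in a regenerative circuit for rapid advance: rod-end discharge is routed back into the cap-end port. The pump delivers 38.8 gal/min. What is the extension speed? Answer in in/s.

v ≈ 13.7 in/s

In regeneration the rod-end outflow joins the pump flow into the cap end, so the net volume the pump must supply per unit advance equals the rod cross-section area.
Rod cross-section A_rod = π/4 × (3.73 in)² = 10.93 in^2
v = Q_pump / A_rod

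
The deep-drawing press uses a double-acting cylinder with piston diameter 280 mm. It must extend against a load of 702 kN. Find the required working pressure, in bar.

Cap-side area A_cap = π/4 × (280 mm)² = 61580 mm^2
P = F / A = 702 kN / A

P ≈ 114 bar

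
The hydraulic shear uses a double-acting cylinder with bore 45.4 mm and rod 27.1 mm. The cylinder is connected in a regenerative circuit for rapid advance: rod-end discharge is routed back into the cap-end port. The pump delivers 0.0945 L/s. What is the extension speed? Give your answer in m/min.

In regeneration the rod-end outflow joins the pump flow into the cap end, so the net volume the pump must supply per unit advance equals the rod cross-section area.
Rod cross-section A_rod = π/4 × (27.1 mm)² = 576.8 mm^2
v = Q_pump / A_rod

v ≈ 9.83 m/min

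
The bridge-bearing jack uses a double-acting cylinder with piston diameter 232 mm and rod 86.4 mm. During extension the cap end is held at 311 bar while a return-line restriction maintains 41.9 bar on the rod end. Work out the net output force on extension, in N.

F ≈ 1.16e6 N

Cap-side area A_cap = π/4 × (232 mm)² = 42270 mm^2
Rod-side annular area A_ann = π/4 × (232² − 86.4²) = 36410 mm^2
Net thrust = P_cap·A_cap − P_rod·A_ann = 1.315e6 N − 1.526e5 N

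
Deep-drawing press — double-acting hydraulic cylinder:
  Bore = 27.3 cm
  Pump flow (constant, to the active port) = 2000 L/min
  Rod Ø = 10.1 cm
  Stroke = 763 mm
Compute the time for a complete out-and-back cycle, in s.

Cap-side area A_cap = π/4 × (27.3 cm)² = 585.3 cm^2
Rod-side annular area A_ann = π/4 × (27.3² − 10.1²) = 505.2 cm^2
t_ext = A_cap·L/Q = 1.340 s
t_ret = A_ann·L/Q = 1.156 s
t_cycle = t_ext + t_ret

t ≈ 2.50 s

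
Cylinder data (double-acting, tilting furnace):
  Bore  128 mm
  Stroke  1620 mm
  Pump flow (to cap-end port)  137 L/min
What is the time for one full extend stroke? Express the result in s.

t ≈ 9.13 s

Cap-side area A_cap = π/4 × (128 mm)² = 12870 mm^2
Swept volume V = A × L; t = V / Q = A·L / Q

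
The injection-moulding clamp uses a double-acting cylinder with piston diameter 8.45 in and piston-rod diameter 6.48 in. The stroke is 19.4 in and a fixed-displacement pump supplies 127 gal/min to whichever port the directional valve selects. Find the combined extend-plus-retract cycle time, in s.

t ≈ 3.14 s

Cap-side area A_cap = π/4 × (8.45 in)² = 56.08 in^2
Rod-side annular area A_ann = π/4 × (8.45² − 6.48²) = 23.10 in^2
t_ext = A_cap·L/Q = 2.225 s
t_ret = A_ann·L/Q = 0.9165 s
t_cycle = t_ext + t_ret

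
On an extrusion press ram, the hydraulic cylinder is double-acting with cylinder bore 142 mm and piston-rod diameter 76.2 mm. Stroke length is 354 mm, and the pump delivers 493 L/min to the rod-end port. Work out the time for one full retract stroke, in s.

t ≈ 0.486 s

Rod-side annular area A_ann = π/4 × (142² − 76.2²) = 11280 mm^2
Swept volume V = A × L; t = V / Q = A·L / Q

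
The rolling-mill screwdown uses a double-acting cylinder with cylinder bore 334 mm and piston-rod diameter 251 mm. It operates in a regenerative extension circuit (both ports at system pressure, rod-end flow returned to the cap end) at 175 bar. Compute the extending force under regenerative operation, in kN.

F ≈ 866 kN

With equal pressure on both faces, forces on the annular region cancel; the net push is pressure × rod cross-section.
Rod cross-section A_rod = π/4 × (251 mm)² = 49480 mm^2
F = P × A_rod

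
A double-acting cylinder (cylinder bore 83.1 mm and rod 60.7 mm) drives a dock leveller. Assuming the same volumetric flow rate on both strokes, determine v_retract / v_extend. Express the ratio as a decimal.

Cap-side area A_cap = π/4 × (83.1 mm)² = 5424 mm^2
Rod-side annular area A_ann = π/4 × (83.1² − 60.7²) = 2530 mm^2
For equal Q, v ∝ 1/A, so v_ret/v_ext = A_cap/A_ann.

v_ret/v_ext ≈ 2.14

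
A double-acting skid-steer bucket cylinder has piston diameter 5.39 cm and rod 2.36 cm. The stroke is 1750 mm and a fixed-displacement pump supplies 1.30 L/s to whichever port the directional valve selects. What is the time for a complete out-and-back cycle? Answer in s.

Cap-side area A_cap = π/4 × (5.39 cm)² = 22.82 cm^2
Rod-side annular area A_ann = π/4 × (5.39² − 2.36²) = 18.44 cm^2
t_ext = A_cap·L/Q = 3.072 s
t_ret = A_ann·L/Q = 2.483 s
t_cycle = t_ext + t_ret

t ≈ 5.55 s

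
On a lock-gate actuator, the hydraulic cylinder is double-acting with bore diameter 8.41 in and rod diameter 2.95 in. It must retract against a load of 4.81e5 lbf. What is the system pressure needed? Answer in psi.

Rod-side annular area A_ann = π/4 × (8.41² − 2.95²) = 48.71 in^2
Retraction: pressure acts on the annular area.
P = F / A = 4.81e5 lbf / A

P ≈ 9870 psi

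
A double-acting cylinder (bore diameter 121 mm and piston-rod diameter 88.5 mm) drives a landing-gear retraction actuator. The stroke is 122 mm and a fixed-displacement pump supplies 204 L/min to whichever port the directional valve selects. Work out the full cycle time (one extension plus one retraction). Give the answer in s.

t ≈ 0.604 s

Cap-side area A_cap = π/4 × (121 mm)² = 11500 mm^2
Rod-side annular area A_ann = π/4 × (121² − 88.5²) = 5348 mm^2
t_ext = A_cap·L/Q = 0.4126 s
t_ret = A_ann·L/Q = 0.1919 s
t_cycle = t_ext + t_ret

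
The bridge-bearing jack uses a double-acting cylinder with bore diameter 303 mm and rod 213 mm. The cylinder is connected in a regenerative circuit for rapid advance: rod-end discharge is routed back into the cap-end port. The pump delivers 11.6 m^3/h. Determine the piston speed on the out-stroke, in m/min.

In regeneration the rod-end outflow joins the pump flow into the cap end, so the net volume the pump must supply per unit advance equals the rod cross-section area.
Rod cross-section A_rod = π/4 × (213 mm)² = 35630 mm^2
v = Q_pump / A_rod

v ≈ 5.43 m/min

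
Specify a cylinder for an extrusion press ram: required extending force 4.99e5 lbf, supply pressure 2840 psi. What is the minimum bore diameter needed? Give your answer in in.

Extension force acts on the full piston face: F = P × (π/4)D².
D = √(4F / (πP)) = √(4 × 4.99e5 lbf / (π × 2840 psi))

D ≈ 15.0 in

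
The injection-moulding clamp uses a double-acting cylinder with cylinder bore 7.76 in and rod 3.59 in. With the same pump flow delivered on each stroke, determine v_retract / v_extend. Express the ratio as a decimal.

v_ret/v_ext ≈ 1.27

Cap-side area A_cap = π/4 × (7.76 in)² = 47.29 in^2
Rod-side annular area A_ann = π/4 × (7.76² − 3.59²) = 37.17 in^2
For equal Q, v ∝ 1/A, so v_ret/v_ext = A_cap/A_ann.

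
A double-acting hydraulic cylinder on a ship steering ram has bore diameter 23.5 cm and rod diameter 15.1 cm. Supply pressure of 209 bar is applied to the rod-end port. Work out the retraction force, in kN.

Rod-side annular area A_ann = π/4 × (23.5² − 15.1²) = 254.7 cm^2
On retraction the pressure acts on the annular area (bore minus rod).
F = P × A_ann

F ≈ 532 kN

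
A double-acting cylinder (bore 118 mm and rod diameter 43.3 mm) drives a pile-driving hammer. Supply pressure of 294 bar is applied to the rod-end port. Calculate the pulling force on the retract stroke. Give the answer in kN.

Rod-side annular area A_ann = π/4 × (118² − 43.3²) = 9463 mm^2
On retraction the pressure acts on the annular area (bore minus rod).
F = P × A_ann

F ≈ 278 kN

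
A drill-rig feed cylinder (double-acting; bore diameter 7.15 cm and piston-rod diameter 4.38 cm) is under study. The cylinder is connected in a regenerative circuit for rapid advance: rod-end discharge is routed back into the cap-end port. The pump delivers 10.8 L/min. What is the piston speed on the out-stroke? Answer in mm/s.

v ≈ 119 mm/s

In regeneration the rod-end outflow joins the pump flow into the cap end, so the net volume the pump must supply per unit advance equals the rod cross-section area.
Rod cross-section A_rod = π/4 × (4.38 cm)² = 15.07 cm^2
v = Q_pump / A_rod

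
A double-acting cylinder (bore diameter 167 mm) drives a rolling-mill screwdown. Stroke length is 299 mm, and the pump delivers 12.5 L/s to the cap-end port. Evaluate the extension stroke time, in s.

t ≈ 0.524 s

Cap-side area A_cap = π/4 × (167 mm)² = 21900 mm^2
Swept volume V = A × L; t = V / Q = A·L / Q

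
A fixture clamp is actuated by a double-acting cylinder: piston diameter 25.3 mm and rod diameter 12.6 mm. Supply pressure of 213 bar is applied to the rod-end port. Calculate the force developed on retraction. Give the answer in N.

F ≈ 8050 N

Rod-side annular area A_ann = π/4 × (25.3² − 12.6²) = 378.0 mm^2
On retraction the pressure acts on the annular area (bore minus rod).
F = P × A_ann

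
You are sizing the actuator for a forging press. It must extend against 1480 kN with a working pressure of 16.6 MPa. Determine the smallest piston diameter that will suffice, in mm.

D ≈ 337 mm

Extension force acts on the full piston face: F = P × (π/4)D².
D = √(4F / (πP)) = √(4 × 1480 kN / (π × 16.6 MPa))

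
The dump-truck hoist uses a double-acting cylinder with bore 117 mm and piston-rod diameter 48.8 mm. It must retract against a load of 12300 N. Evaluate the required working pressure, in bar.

Rod-side annular area A_ann = π/4 × (117² − 48.8²) = 8881 mm^2
Retraction: pressure acts on the annular area.
P = F / A = 12300 N / A

P ≈ 13.8 bar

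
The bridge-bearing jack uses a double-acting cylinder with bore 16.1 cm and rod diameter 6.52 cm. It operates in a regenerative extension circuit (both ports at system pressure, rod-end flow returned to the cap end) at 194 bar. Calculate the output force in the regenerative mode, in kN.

With equal pressure on both faces, forces on the annular region cancel; the net push is pressure × rod cross-section.
Rod cross-section A_rod = π/4 × (6.52 cm)² = 33.39 cm^2
F = P × A_rod

F ≈ 64.8 kN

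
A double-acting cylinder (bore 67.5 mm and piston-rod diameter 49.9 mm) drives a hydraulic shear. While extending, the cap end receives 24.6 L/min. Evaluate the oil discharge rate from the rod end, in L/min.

Q_out ≈ 11.2 L/min

Cap-side area A_cap = π/4 × (67.5 mm)² = 3578 mm^2
Rod-side annular area A_ann = π/4 × (67.5² − 49.9²) = 1623 mm^2
Piston speed v = Q_in/A_cap; rod-end outflow Q_out = v × A_ann = Q_in × A_ann/A_cap.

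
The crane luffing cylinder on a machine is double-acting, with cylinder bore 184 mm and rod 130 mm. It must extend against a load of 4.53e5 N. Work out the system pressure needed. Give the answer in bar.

Cap-side area A_cap = π/4 × (184 mm)² = 26590 mm^2
P = F / A = 4.53e5 N / A

P ≈ 170 bar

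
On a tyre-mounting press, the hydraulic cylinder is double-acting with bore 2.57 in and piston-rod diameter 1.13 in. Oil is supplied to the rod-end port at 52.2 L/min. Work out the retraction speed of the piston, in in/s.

v ≈ 12.7 in/s

Rod-side annular area A_ann = π/4 × (2.57² − 1.13²) = 4.185 in^2
Flow into the rod-end port fills the annular volume.
v = Q / A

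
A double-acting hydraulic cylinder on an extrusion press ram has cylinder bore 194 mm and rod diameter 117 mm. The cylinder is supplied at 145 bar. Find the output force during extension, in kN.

Cap-side area A_cap = π/4 × (194 mm)² = 29560 mm^2
F = P × A_cap = 145 bar × A_cap

F ≈ 429 kN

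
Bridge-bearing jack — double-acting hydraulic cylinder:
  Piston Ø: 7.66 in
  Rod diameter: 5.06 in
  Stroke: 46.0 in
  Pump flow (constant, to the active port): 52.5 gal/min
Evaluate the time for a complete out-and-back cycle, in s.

Cap-side area A_cap = π/4 × (7.66 in)² = 46.08 in^2
Rod-side annular area A_ann = π/4 × (7.66² − 5.06²) = 25.97 in^2
t_ext = A_cap·L/Q = 10.49 s
t_ret = A_ann·L/Q = 5.911 s
t_cycle = t_ext + t_ret

t ≈ 16.4 s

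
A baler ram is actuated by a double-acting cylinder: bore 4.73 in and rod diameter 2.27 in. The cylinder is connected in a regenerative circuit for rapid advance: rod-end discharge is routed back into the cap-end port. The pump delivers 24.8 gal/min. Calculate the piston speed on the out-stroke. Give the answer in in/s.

v ≈ 23.6 in/s

In regeneration the rod-end outflow joins the pump flow into the cap end, so the net volume the pump must supply per unit advance equals the rod cross-section area.
Rod cross-section A_rod = π/4 × (2.27 in)² = 4.047 in^2
v = Q_pump / A_rod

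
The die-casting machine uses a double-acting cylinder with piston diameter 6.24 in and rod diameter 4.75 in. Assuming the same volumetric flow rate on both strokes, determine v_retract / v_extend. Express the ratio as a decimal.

Cap-side area A_cap = π/4 × (6.24 in)² = 30.58 in^2
Rod-side annular area A_ann = π/4 × (6.24² − 4.75²) = 12.86 in^2
For equal Q, v ∝ 1/A, so v_ret/v_ext = A_cap/A_ann.

v_ret/v_ext ≈ 2.38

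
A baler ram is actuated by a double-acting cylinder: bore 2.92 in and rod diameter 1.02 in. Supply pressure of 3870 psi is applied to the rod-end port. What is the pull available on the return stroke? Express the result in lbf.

F ≈ 22800 lbf

Rod-side annular area A_ann = π/4 × (2.92² − 1.02²) = 5.879 in^2
On retraction the pressure acts on the annular area (bore minus rod).
F = P × A_ann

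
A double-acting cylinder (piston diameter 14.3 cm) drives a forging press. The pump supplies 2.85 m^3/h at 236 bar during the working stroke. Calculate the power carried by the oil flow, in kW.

Hydraulic power = P × Q

W ≈ 18.7 kW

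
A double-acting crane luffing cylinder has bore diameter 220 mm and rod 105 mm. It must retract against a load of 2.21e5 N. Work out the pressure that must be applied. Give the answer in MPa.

P ≈ 7.53 MPa

Rod-side annular area A_ann = π/4 × (220² − 105²) = 29350 mm^2
Retraction: pressure acts on the annular area.
P = F / A = 2.21e5 N / A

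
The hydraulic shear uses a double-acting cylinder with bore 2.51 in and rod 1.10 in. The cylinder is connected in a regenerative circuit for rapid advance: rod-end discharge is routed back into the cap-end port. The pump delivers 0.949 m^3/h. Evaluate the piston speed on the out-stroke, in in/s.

v ≈ 16.9 in/s

In regeneration the rod-end outflow joins the pump flow into the cap end, so the net volume the pump must supply per unit advance equals the rod cross-section area.
Rod cross-section A_rod = π/4 × (1.10 in)² = 0.9503 in^2
v = Q_pump / A_rod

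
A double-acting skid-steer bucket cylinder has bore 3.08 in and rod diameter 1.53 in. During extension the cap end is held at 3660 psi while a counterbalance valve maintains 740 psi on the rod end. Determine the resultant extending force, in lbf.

F ≈ 23100 lbf

Cap-side area A_cap = π/4 × (3.08 in)² = 7.451 in^2
Rod-side annular area A_ann = π/4 × (3.08² − 1.53²) = 5.612 in^2
Net thrust = P_cap·A_cap − P_rod·A_ann = 27270 lbf − 4153 lbf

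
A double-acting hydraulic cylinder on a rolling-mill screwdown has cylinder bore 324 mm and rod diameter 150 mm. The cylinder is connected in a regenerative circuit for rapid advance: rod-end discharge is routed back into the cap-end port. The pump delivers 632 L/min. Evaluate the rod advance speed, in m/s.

v ≈ 0.596 m/s

In regeneration the rod-end outflow joins the pump flow into the cap end, so the net volume the pump must supply per unit advance equals the rod cross-section area.
Rod cross-section A_rod = π/4 × (150 mm)² = 17670 mm^2
v = Q_pump / A_rod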